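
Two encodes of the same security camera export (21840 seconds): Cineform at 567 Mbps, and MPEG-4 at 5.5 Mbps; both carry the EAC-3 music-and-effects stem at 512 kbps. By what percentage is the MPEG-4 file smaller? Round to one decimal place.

98.9%

Audio: 512 kbps = 0.512 Mbps.
Cineform: 567.512 Mbps × 21840 s = 12394462.1 Mb = 1549.308 GB.
MPEG-4: 6.012 Mbps × 21840 s = 131302.1 Mb = 16.413 GB.
Reduction: (1 − 16.413/1549.308) × 100 = 98.94%.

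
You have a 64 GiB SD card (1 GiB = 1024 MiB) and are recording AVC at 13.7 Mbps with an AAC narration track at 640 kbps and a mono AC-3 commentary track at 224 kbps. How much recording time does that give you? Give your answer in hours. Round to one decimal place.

Audio total: 640 + 224 = 864 kbps = 0.864 Mbps.
Total bitrate: 13.7 + 0.864 = 14.564 Mbps.
Capacity: 64 GiB = 549,756 Mb.
Recording time: 549,756 / 14.564 = 37,748 s ≈ 10.5 hours.

10.5 hours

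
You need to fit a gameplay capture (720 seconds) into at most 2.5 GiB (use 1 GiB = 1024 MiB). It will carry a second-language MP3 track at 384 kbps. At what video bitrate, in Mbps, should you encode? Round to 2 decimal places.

Budget: 2.5 GiB = 21474.8 Mb.
Total bitrate budget: 21474.8 Mb / 720 s = 29.826 Mbps.
Audio: 384 kbps = 0.384 Mbps.
Video: 29.826 − 0.384 = 29.442 Mbps.

29.44 Mbps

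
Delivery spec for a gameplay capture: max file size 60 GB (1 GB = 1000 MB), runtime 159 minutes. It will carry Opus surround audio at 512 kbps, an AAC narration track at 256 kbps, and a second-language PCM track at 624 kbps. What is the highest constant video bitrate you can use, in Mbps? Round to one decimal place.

48.9 Mbps

Budget: 60 GB = 480000.0 Mb.
159 min = 9540 s
Total bitrate budget: 480000.0 Mb / 9540 s = 50.314 Mbps.
Audio total: 512 + 256 + 624 = 1392 kbps = 1.392 Mbps.
Video: 50.314 − 1.392 = 48.922 Mbps.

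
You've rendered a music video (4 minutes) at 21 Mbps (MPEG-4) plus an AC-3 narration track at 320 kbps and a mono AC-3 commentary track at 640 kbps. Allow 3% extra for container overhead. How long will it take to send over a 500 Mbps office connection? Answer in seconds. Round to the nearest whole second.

11 seconds

4 min = 240 s
Audio total: 320 + 640 = 960 kbps = 0.960 Mbps.
Total bitrate: 21.960 Mbps.
File: 21.960 Mbps × 240 s = 5270.4 Mb.
With 3% container overhead: ×1.03. → 5428.5 Mb.
At 500 Mbps: 5428.5 / 500 = 10.9 s ≈ 10.9 seconds.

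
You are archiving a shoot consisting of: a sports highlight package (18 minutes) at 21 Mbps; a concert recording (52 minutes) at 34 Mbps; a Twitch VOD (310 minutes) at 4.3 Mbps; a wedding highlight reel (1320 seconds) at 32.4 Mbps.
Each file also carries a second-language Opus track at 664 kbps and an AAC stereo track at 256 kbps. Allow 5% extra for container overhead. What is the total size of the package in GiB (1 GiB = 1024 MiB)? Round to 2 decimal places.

Audio total: 664 + 256 = 920 kbps = 0.920 Mbps.
sports highlight package: 21.920 Mbps × 1080 s × 1.05 = 24857.3 Mb
concert recording: 34.920 Mbps × 3120 s × 1.05 = 114397.9 Mb
Twitch VOD: 5.220 Mbps × 18600 s × 1.05 = 101946.6 Mb
wedding highlight reel: 33.320 Mbps × 1320 s × 1.05 = 46181.5 Mb
Total: 287383.3 Mb = 35922.9 MB.
= 33.46 GiB.

33.46 GiB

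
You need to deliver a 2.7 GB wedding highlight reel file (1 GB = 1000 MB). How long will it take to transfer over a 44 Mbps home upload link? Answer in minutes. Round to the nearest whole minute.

File: 2.7 GB = 21600.0 Mb.
At 44 Mbps: 21600.0 / 44 = 490.9 s ≈ 8.18 minutes.

8 minutes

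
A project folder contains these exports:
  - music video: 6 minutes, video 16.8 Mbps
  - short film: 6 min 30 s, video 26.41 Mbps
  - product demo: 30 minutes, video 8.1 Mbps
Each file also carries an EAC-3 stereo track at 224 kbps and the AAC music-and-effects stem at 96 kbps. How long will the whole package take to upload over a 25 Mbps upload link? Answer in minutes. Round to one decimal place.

21.2 minutes

Audio total: 224 + 96 = 320 kbps = 0.320 Mbps.
music video: 17.120 Mbps × 360 s = 6163.2 Mb
short film: 26.730 Mbps × 390 s = 10424.7 Mb
product demo: 8.420 Mbps × 1800 s = 15156.0 Mb
Total: 31743.9 Mb = 3968.0 MB.
At 25 Mbps: 31743.9 / 25 = 1270 s ≈ 21.2 minutes.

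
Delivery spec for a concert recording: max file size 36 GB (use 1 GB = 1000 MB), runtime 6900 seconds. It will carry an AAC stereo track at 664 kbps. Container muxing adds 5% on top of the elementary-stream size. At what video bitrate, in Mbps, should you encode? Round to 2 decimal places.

39.09 Mbps

Budget: 36 GB = 288000.0 Mb.
Stream payload after overhead: 288000.0 / 1.05 = 274285.7 Mb.
Total bitrate budget: 274285.7 Mb / 6900 s = 39.752 Mbps.
Audio: 664 kbps = 0.664 Mbps.
Video: 39.752 − 0.664 = 39.088 Mbps.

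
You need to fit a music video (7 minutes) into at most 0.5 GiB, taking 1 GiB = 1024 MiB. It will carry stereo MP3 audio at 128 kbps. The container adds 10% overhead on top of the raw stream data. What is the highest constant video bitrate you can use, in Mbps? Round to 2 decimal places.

Budget: 0.5 GiB = 4295.0 Mb.
Stream payload after overhead: 4295.0 / 1.10 = 3904.5 Mb.
7 min = 420 s
Total bitrate budget: 3904.5 Mb / 420 s = 9.296 Mbps.
Audio: 128 kbps = 0.128 Mbps.
Video: 9.296 − 0.128 = 9.168 Mbps.

9.17 Mbps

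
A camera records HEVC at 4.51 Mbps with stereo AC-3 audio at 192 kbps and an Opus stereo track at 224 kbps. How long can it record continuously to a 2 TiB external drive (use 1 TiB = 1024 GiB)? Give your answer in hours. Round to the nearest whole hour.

Audio total: 192 + 224 = 416 kbps = 0.416 Mbps.
Total bitrate: 4.51 + 0.416 = 4.926 Mbps.
Capacity: 2 TiB = 17,592,186 Mb.
Recording time: 17,592,186 / 4.926 = 3,571,292 s ≈ 992 hours.

992 hours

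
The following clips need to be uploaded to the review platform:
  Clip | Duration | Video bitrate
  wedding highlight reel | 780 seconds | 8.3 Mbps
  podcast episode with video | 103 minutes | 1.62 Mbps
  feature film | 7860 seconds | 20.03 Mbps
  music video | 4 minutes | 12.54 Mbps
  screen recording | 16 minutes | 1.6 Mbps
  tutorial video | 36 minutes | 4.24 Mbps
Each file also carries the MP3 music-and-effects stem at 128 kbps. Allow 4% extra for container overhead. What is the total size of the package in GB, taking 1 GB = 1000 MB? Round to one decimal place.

Audio: 128 kbps = 0.128 Mbps.
wedding highlight reel: 8.428 Mbps × 780 s × 1.04 = 6836.8 Mb
podcast episode with video: 1.748 Mbps × 6180 s × 1.04 = 11234.7 Mb
feature film: 20.158 Mbps × 7860 s × 1.04 = 164779.6 Mb
music video: 12.668 Mbps × 240 s × 1.04 = 3161.9 Mb
screen recording: 1.728 Mbps × 960 s × 1.04 = 1725.2 Mb
tutorial video: 4.368 Mbps × 2160 s × 1.04 = 9812.3 Mb
Total: 197550.5 Mb = 24693.8 MB.
= 24.69 GB.

24.7 GB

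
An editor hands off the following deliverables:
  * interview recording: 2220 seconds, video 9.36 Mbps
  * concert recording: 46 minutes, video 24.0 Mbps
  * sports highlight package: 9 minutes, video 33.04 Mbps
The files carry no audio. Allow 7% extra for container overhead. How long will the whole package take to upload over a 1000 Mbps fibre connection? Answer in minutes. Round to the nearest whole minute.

interview recording: 9.360 Mbps × 2220 s × 1.07 = 22233.7 Mb
concert recording: 24.000 Mbps × 2760 s × 1.07 = 70876.8 Mb
sports highlight package: 33.040 Mbps × 540 s × 1.07 = 19090.5 Mb
Total: 112201.1 Mb = 14025.1 MB.
At 1000 Mbps: 112201.1 / 1000 = 112 s ≈ 1.87 minutes.

2 minutes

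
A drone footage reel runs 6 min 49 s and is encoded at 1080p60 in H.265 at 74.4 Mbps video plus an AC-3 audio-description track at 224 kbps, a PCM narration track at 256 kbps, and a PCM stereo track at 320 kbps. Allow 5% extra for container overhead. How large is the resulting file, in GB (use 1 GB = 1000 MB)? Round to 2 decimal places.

6 min 49 s = 409 s
Audio total: 224 + 256 + 320 = 800 kbps = 0.800 Mbps.
Total bitrate: 74.4 + 0.800 = 75.200 Mbps.
Stream data: 75.200 Mbps × 409 s = 30756.8 Mb.
With 5% container overhead: ×1.05.
32,295 Mb ÷ 8 = 4,037 MB → 4.037 GB.

4.04 GB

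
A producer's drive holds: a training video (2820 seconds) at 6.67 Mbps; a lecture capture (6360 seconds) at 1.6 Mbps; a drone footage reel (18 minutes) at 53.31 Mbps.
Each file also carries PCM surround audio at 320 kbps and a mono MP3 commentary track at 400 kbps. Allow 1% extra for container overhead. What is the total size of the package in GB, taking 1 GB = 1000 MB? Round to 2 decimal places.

11.86 GB

Audio total: 320 + 400 = 720 kbps = 0.720 Mbps.
training video: 7.390 Mbps × 2820 s × 1.01 = 21048.2 Mb
lecture capture: 2.320 Mbps × 6360 s × 1.01 = 14902.8 Mb
drone footage reel: 54.030 Mbps × 1080 s × 1.01 = 58935.9 Mb
Total: 94886.9 Mb = 11860.9 MB.
= 11.86 GB.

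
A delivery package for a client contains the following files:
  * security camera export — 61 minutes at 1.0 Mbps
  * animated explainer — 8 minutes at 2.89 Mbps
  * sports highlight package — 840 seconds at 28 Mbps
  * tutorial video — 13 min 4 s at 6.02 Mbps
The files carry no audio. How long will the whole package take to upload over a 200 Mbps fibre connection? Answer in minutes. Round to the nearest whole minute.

3 minutes

security camera export: 1.000 Mbps × 3660 s = 3660.0 Mb
animated explainer: 2.890 Mbps × 480 s = 1387.2 Mb
sports highlight package: 28.000 Mbps × 840 s = 23520.0 Mb
tutorial video: 6.020 Mbps × 784 s = 4719.7 Mb
Total: 33286.9 Mb = 4160.9 MB.
At 200 Mbps: 33286.9 / 200 = 166 s ≈ 2.77 minutes.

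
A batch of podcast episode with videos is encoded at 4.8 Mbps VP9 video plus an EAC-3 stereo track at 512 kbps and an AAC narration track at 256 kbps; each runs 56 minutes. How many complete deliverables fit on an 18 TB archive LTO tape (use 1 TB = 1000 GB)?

7697

56 min = 3360 s
Audio total: 512 + 256 = 768 kbps = 0.768 Mbps.
Total bitrate: 5.568 Mbps.
Per item: 5.568 Mbps × 3360 s = 18,708 Mb = 2,339 MB.
Capacity: 18 TB = 144,000,000 Mb; 7697.04 items → 7697 complete.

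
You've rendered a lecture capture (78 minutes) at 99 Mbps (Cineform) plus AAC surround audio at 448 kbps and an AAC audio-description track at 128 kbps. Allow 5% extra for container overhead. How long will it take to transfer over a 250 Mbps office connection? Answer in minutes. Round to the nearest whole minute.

33 minutes

78 min = 4680 s
Audio total: 448 + 128 = 576 kbps = 0.576 Mbps.
Total bitrate: 99.576 Mbps.
File: 99.576 Mbps × 4680 s = 466015.7 Mb.
With 5% container overhead: ×1.05. → 489316.5 Mb.
At 250 Mbps: 489316.5 / 250 = 1957.3 s ≈ 32.6 minutes.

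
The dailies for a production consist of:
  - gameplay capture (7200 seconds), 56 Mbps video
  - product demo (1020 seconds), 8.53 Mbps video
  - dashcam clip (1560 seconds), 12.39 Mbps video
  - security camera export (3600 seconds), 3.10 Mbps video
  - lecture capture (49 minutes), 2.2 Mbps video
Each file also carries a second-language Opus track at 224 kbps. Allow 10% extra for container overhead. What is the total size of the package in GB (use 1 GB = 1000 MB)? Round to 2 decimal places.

Audio: 224 kbps = 0.224 Mbps.
gameplay capture: 56.224 Mbps × 7200 s × 1.10 = 445294.1 Mb
product demo: 8.754 Mbps × 1020 s × 1.10 = 9822.0 Mb
dashcam clip: 12.614 Mbps × 1560 s × 1.10 = 21645.6 Mb
security camera export: 3.324 Mbps × 3600 s × 1.10 = 13163.0 Mb
lecture capture: 2.424 Mbps × 2940 s × 1.10 = 7839.2 Mb
Total: 497763.9 Mb = 62220.5 MB.
= 62.22 GB.

62.22 GB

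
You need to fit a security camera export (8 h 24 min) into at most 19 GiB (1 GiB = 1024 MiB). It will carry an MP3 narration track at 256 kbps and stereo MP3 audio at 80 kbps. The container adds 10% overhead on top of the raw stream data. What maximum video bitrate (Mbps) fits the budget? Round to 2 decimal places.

4.57 Mbps

Budget: 19 GiB = 163208.8 Mb.
Stream payload after overhead: 163208.8 / 1.10 = 148371.6 Mb.
8 h 24 min = 504 min = 30240 s
Total bitrate budget: 148371.6 Mb / 30240 s = 4.906 Mbps.
Audio total: 256 + 80 = 336 kbps = 0.336 Mbps.
Video: 4.906 − 0.336 = 4.570 Mbps.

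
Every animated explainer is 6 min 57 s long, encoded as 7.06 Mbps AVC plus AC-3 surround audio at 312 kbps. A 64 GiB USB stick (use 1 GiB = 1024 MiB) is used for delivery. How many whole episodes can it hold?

178

6 min 57 s = 417 s
Audio: 312 kbps = 0.312 Mbps.
Total bitrate: 7.372 Mbps.
Per item: 7.372 Mbps × 417 s = 3,074 Mb = 384.3 MB.
Capacity: 64 GiB = 549,756 Mb; 178.83 items → 178 complete.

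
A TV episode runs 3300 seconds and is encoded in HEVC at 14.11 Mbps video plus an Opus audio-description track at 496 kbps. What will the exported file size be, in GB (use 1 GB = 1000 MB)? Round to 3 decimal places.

Audio: 496 kbps = 0.496 Mbps.
Total bitrate: 14.11 + 0.496 = 14.606 Mbps.
Stream data: 14.606 Mbps × 3300 s = 48199.8 Mb.
48,200 Mb ÷ 8 = 6,025 MB → 6.025 GB.

6.025 GB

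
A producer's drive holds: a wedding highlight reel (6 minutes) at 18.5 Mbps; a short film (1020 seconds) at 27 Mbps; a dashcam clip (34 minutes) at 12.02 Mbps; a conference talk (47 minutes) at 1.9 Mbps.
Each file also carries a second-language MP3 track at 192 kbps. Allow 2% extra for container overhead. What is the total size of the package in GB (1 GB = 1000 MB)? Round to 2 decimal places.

Audio: 192 kbps = 0.192 Mbps.
wedding highlight reel: 18.692 Mbps × 360 s × 1.02 = 6863.7 Mb
short film: 27.192 Mbps × 1020 s × 1.02 = 28290.6 Mb
dashcam clip: 12.212 Mbps × 2040 s × 1.02 = 25410.7 Mb
conference talk: 2.092 Mbps × 2820 s × 1.02 = 6017.4 Mb
Total: 66582.4 Mb = 8322.8 MB.
= 8.323 GB.

8.32 GB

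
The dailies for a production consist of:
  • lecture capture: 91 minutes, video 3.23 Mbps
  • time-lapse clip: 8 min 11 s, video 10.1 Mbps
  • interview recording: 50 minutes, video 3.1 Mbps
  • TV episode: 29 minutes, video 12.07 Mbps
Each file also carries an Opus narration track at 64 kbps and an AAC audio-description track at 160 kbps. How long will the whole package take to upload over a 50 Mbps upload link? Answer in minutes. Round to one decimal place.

Audio total: 64 + 160 = 224 kbps = 0.224 Mbps.
lecture capture: 3.454 Mbps × 5460 s = 18858.8 Mb
time-lapse clip: 10.324 Mbps × 491 s = 5069.1 Mb
interview recording: 3.324 Mbps × 3000 s = 9972.0 Mb
TV episode: 12.294 Mbps × 1740 s = 21391.6 Mb
Total: 55291.5 Mb = 6911.4 MB.
At 50 Mbps: 55291.5 / 50 = 1106 s ≈ 18.4 minutes.

18.4 minutes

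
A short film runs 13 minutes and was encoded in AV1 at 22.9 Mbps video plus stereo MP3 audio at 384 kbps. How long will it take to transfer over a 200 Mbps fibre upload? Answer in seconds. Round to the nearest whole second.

13 min = 780 s
Audio: 384 kbps = 0.384 Mbps.
Total bitrate: 23.284 Mbps.
File: 23.284 Mbps × 780 s = 18161.5 Mb.
At 200 Mbps: 18161.5 / 200 = 90.8 s ≈ 90.8 seconds.

91 seconds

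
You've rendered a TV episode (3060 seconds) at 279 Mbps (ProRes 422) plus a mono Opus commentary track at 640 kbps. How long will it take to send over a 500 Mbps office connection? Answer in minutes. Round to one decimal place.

Audio: 640 kbps = 0.640 Mbps.
Total bitrate: 279.640 Mbps.
File: 279.640 Mbps × 3060 s = 855698.4 Mb.
At 500 Mbps: 855698.4 / 500 = 1711.4 s ≈ 28.5 minutes.

28.5 minutes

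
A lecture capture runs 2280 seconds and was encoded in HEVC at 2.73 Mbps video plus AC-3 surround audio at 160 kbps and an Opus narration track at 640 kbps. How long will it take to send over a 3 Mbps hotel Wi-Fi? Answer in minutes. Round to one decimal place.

44.7 minutes

Audio total: 160 + 640 = 800 kbps = 0.800 Mbps.
Total bitrate: 3.530 Mbps.
File: 3.530 Mbps × 2280 s = 8048.4 Mb.
At 3 Mbps: 8048.4 / 3 = 2682.8 s ≈ 44.7 minutes.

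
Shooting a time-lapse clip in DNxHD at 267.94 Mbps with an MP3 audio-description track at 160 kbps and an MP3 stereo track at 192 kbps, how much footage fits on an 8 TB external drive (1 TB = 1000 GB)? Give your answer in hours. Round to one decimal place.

Audio total: 160 + 192 = 352 kbps = 0.352 Mbps.
Total bitrate: 267.94 + 0.352 = 268.292 Mbps.
Capacity: 8 TB = 64,000,000 Mb.
Recording time: 64,000,000 / 268.292 = 238,546 s ≈ 66.3 hours.

66.3 hours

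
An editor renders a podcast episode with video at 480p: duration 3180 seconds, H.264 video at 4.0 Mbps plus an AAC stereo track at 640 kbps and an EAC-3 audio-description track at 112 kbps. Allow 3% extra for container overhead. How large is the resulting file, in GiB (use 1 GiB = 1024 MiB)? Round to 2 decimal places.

1.81 GiB

Audio total: 640 + 112 = 752 kbps = 0.752 Mbps.
Total bitrate: 4.0 + 0.752 = 4.752 Mbps.
Stream data: 4.752 Mbps × 3180 s = 15111.4 Mb.
With 3% container overhead: ×1.03.
15,565 Mb = 1,945,587,600 bytes ÷ 1,073,741,824 = 1.812 GiB.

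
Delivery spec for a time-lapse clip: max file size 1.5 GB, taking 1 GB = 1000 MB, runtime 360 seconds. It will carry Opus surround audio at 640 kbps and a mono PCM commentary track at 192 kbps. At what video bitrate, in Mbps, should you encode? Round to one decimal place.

32.5 Mbps

Budget: 1.5 GB = 12000.0 Mb.
Total bitrate budget: 12000.0 Mb / 360 s = 33.333 Mbps.
Audio total: 640 + 192 = 832 kbps = 0.832 Mbps.
Video: 33.333 − 0.832 = 32.501 Mbps.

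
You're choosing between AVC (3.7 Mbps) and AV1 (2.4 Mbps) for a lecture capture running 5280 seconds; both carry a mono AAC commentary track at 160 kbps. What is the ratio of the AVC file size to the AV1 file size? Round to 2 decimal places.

Audio: 160 kbps = 0.160 Mbps.
AVC: 3.860 Mbps × 5280 s = 20380.8 Mb = 2.373 GiB.
AV1: 2.560 Mbps × 5280 s = 13516.8 Mb = 1.574 GiB.
Ratio: 2.373 / 1.574 = 1.508.

1.51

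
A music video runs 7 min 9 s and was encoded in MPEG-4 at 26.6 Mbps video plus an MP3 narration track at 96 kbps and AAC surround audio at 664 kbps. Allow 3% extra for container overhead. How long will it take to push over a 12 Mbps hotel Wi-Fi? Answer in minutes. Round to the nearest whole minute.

17 minutes

7 min 9 s = 429 s
Audio total: 96 + 664 = 760 kbps = 0.760 Mbps.
Total bitrate: 27.360 Mbps.
File: 27.360 Mbps × 429 s = 11737.4 Mb.
With 3% container overhead: ×1.03. → 12089.6 Mb.
At 12 Mbps: 12089.6 / 12 = 1007.5 s ≈ 16.8 minutes.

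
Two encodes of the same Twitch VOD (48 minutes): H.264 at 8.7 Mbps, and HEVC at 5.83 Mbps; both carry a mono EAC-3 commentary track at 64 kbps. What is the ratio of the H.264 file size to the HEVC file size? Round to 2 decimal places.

1.49

48 min = 2880 s
Audio: 64 kbps = 0.064 Mbps.
H.264: 8.764 Mbps × 2880 s = 25240.3 Mb = 3.155 GB.
HEVC: 5.894 Mbps × 2880 s = 16974.7 Mb = 2.122 GB.
Ratio: 3.155 / 2.122 = 1.487.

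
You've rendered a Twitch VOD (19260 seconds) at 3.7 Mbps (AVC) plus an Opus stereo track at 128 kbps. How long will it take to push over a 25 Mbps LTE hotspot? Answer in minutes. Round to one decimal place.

Audio: 128 kbps = 0.128 Mbps.
Total bitrate: 3.828 Mbps.
File: 3.828 Mbps × 19260 s = 73727.3 Mb.
At 25 Mbps: 73727.3 / 25 = 2949.1 s ≈ 49.2 minutes.

49.2 minutes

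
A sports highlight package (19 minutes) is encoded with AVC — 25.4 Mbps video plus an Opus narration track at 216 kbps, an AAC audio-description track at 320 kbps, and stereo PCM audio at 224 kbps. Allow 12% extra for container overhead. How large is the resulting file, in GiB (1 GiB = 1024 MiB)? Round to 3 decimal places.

3.888 GiB

19 min = 1140 s
Audio total: 216 + 320 + 224 = 760 kbps = 0.760 Mbps.
Total bitrate: 25.4 + 0.760 = 26.160 Mbps.
Stream data: 26.160 Mbps × 1140 s = 29822.4 Mb.
With 12% container overhead: ×1.12.
33,401 Mb = 4,175,136,000 bytes ÷ 1,073,741,824 = 3.888 GiB.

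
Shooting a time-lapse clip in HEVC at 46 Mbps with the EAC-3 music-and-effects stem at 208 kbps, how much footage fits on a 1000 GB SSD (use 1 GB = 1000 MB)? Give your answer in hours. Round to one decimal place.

48.1 hours

Audio: 208 kbps = 0.208 Mbps.
Total bitrate: 46 + 0.208 = 46.208 Mbps.
Capacity: 1000 GB = 8,000,000 Mb.
Recording time: 8,000,000 / 46.208 = 173,130 s ≈ 48.1 hours.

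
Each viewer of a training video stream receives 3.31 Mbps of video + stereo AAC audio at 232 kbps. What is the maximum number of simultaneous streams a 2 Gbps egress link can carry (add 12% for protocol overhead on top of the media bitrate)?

504

Audio: 232 kbps = 0.232 Mbps.
Per-viewer media rate: 3.542 Mbps.
On the wire with 12% overhead: 3.967 Mbps.
2 Gbps = 2,000 Mbps; 2,000 / 3.967 = 504.15 → 504 viewers.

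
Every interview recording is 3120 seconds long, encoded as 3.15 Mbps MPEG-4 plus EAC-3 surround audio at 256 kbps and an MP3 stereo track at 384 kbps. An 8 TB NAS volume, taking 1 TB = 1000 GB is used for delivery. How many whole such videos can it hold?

5412

Audio total: 256 + 384 = 640 kbps = 0.640 Mbps.
Total bitrate: 3.790 Mbps.
Per item: 3.790 Mbps × 3120 s = 11,825 Mb = 1,478 MB.
Capacity: 8 TB = 64,000,000 Mb; 5412.35 items → 5412 complete.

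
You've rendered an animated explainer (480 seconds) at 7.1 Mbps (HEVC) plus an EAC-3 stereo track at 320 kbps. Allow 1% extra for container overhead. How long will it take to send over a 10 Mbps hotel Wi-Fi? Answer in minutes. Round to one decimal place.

6.0 minutes

Audio: 320 kbps = 0.320 Mbps.
Total bitrate: 7.420 Mbps.
File: 7.420 Mbps × 480 s = 3561.6 Mb.
With 1% container overhead: ×1.01. → 3597.2 Mb.
At 10 Mbps: 3597.2 / 10 = 359.7 s ≈ 6 minutes.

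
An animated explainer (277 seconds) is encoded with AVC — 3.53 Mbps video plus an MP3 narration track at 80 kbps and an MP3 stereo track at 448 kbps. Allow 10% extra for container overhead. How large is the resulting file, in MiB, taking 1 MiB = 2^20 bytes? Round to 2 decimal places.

147.40 MiB

Audio total: 80 + 448 = 528 kbps = 0.528 Mbps.
Total bitrate: 3.53 + 0.528 = 4.058 Mbps.
Stream data: 4.058 Mbps × 277 s = 1124.1 Mb.
With 10% container overhead: ×1.10.
1,236 Mb = 154,559,075 bytes ÷ 1,048,576 = 147.4 MiB.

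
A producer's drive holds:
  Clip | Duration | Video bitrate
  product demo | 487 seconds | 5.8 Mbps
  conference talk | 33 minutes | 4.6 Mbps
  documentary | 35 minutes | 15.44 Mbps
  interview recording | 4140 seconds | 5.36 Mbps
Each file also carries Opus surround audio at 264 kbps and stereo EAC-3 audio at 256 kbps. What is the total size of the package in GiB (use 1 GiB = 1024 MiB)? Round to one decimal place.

8.3 GiB

Audio total: 264 + 256 = 520 kbps = 0.520 Mbps.
product demo: 6.320 Mbps × 487 s = 3077.8 Mb
conference talk: 5.120 Mbps × 1980 s = 10137.6 Mb
documentary: 15.960 Mbps × 2100 s = 33516.0 Mb
interview recording: 5.880 Mbps × 4140 s = 24343.2 Mb
Total: 71074.6 Mb = 8884.3 MB.
= 8.274 GiB.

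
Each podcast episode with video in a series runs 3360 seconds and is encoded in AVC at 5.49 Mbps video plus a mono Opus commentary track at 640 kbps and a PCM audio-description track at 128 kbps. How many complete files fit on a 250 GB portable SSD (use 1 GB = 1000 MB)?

Audio total: 640 + 128 = 768 kbps = 0.768 Mbps.
Total bitrate: 6.258 Mbps.
Per item: 6.258 Mbps × 3360 s = 21,027 Mb = 2,628 MB.
Capacity: 250 GB = 2,000,000 Mb; 95.12 items → 95 complete.

95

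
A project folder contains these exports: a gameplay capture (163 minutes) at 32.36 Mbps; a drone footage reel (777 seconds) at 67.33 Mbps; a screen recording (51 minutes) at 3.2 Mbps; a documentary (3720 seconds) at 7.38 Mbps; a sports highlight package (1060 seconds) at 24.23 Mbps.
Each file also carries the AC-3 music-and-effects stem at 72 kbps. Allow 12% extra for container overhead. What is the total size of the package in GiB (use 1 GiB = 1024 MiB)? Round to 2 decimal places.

Audio: 72 kbps = 0.072 Mbps.
gameplay capture: 32.432 Mbps × 9780 s × 1.12 = 355247.2 Mb
drone footage reel: 67.402 Mbps × 777 s × 1.12 = 58655.9 Mb
screen recording: 3.272 Mbps × 3060 s × 1.12 = 11213.8 Mb
documentary: 7.452 Mbps × 3720 s × 1.12 = 31048.0 Mb
sports highlight package: 24.302 Mbps × 1060 s × 1.12 = 28851.3 Mb
Total: 485016.2 Mb = 60627.0 MB.
= 56.46 GiB.

56.46 GiB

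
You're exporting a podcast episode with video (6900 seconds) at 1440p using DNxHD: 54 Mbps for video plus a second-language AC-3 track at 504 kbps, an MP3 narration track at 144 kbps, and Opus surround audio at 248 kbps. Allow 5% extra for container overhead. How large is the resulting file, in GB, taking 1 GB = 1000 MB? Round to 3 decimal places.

Audio total: 504 + 144 + 248 = 896 kbps = 0.896 Mbps.
Total bitrate: 54 + 0.896 = 54.896 Mbps.
Stream data: 54.896 Mbps × 6900 s = 378782.4 Mb.
With 5% container overhead: ×1.05.
397,722 Mb ÷ 8 = 49,715 MB → 49.72 GB.

49.715 GB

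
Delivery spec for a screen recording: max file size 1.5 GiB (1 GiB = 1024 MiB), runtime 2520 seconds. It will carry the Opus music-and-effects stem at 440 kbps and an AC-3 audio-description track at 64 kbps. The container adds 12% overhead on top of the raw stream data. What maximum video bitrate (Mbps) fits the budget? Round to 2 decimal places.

4.06 Mbps

Budget: 1.5 GiB = 12884.9 Mb.
Stream payload after overhead: 12884.9 / 1.12 = 11504.4 Mb.
Total bitrate budget: 11504.4 Mb / 2520 s = 4.565 Mbps.
Audio total: 440 + 64 = 504 kbps = 0.504 Mbps.
Video: 4.565 − 0.504 = 4.061 Mbps.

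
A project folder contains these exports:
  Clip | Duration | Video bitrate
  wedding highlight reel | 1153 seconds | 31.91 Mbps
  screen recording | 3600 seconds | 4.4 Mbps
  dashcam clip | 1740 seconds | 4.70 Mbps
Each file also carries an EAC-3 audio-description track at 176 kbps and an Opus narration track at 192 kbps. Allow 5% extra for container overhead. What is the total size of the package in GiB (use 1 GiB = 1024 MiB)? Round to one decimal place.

7.7 GiB

Audio total: 176 + 192 = 368 kbps = 0.368 Mbps.
wedding highlight reel: 32.278 Mbps × 1153 s × 1.05 = 39077.4 Mb
screen recording: 4.768 Mbps × 3600 s × 1.05 = 18023.0 Mb
dashcam clip: 5.068 Mbps × 1740 s × 1.05 = 9259.2 Mb
Total: 66359.6 Mb = 8295.0 MB.
= 7.725 GiB.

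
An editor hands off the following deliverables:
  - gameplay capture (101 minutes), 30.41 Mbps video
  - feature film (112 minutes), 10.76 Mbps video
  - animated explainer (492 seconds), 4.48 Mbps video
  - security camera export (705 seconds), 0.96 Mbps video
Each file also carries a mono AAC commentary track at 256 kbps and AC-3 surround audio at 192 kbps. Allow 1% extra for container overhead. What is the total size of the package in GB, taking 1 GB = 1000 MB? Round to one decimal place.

Audio total: 256 + 192 = 448 kbps = 0.448 Mbps.
gameplay capture: 30.858 Mbps × 6060 s × 1.01 = 188869.5 Mb
feature film: 11.208 Mbps × 6720 s × 1.01 = 76070.9 Mb
animated explainer: 4.928 Mbps × 492 s × 1.01 = 2448.8 Mb
security camera export: 1.408 Mbps × 705 s × 1.01 = 1002.6 Mb
Total: 268391.8 Mb = 33549.0 MB.
= 33.55 GB.

33.5 GB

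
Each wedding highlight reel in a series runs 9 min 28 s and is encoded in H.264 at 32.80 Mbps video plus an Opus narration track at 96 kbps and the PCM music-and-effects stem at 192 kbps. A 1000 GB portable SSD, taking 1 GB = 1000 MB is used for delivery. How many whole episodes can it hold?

425

9 min 28 s = 568 s
Audio total: 96 + 192 = 288 kbps = 0.288 Mbps.
Total bitrate: 33.088 Mbps.
Per item: 33.088 Mbps × 568 s = 18,794 Mb = 2,349 MB.
Capacity: 1000 GB = 8,000,000 Mb; 425.67 items → 425 complete.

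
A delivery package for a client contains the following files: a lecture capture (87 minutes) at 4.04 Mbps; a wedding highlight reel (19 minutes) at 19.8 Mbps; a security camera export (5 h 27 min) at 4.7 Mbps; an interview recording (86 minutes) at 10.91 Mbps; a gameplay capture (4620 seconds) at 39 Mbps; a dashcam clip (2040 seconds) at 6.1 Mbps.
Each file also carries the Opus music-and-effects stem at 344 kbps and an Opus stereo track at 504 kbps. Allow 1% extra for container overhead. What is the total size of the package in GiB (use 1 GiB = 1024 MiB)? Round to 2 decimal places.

49.01 GiB

Audio total: 344 + 504 = 848 kbps = 0.848 Mbps.
lecture capture: 4.888 Mbps × 5220 s × 1.01 = 25770.5 Mb
wedding highlight reel: 20.648 Mbps × 1140 s × 1.01 = 23774.1 Mb
security camera export: 5.548 Mbps × 19620 s × 1.01 = 109940.3 Mb
interview recording: 11.758 Mbps × 5160 s × 1.01 = 61278.0 Mb
gameplay capture: 39.848 Mbps × 4620 s × 1.01 = 185938.7 Mb
dashcam clip: 6.948 Mbps × 2040 s × 1.01 = 14315.7 Mb
Total: 421017.3 Mb = 52627.2 MB.
= 49.01 GiB.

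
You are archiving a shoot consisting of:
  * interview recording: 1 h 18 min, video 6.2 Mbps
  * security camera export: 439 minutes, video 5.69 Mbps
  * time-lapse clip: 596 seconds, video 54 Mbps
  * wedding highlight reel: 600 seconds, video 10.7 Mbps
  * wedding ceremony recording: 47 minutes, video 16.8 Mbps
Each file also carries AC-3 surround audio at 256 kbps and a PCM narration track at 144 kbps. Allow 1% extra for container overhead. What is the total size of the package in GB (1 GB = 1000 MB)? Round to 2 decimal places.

35.21 GB

Audio total: 256 + 144 = 400 kbps = 0.400 Mbps.
interview recording: 6.600 Mbps × 4680 s × 1.01 = 31196.9 Mb
security camera export: 6.090 Mbps × 26340 s × 1.01 = 162014.7 Mb
time-lapse clip: 54.400 Mbps × 596 s × 1.01 = 32746.6 Mb
wedding highlight reel: 11.100 Mbps × 600 s × 1.01 = 6726.6 Mb
wedding ceremony recording: 17.200 Mbps × 2820 s × 1.01 = 48989.0 Mb
Total: 281673.8 Mb = 35209.2 MB.
= 35.21 GB.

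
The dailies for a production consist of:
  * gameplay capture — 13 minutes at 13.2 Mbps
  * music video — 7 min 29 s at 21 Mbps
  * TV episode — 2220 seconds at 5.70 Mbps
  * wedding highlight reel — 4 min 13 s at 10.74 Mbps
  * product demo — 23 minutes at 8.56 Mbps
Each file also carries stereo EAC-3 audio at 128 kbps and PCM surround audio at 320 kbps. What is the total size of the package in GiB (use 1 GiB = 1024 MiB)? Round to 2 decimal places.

5.73 GiB

Audio total: 128 + 320 = 448 kbps = 0.448 Mbps.
gameplay capture: 13.648 Mbps × 780 s = 10645.4 Mb
music video: 21.448 Mbps × 449 s = 9630.2 Mb
TV episode: 6.148 Mbps × 2220 s = 13648.6 Mb
wedding highlight reel: 11.188 Mbps × 253 s = 2830.6 Mb
product demo: 9.008 Mbps × 1380 s = 12431.0 Mb
Total: 49185.8 Mb = 6148.2 MB.
= 5.726 GiB.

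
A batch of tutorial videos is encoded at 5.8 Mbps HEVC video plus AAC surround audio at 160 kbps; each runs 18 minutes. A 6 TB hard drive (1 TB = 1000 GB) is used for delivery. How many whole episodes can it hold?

18 min = 1080 s
Audio: 160 kbps = 0.160 Mbps.
Total bitrate: 5.960 Mbps.
Per item: 5.960 Mbps × 1080 s = 6,437 Mb = 804.6 MB.
Capacity: 6 TB = 48,000,000 Mb; 7457.12 items → 7457 complete.

7457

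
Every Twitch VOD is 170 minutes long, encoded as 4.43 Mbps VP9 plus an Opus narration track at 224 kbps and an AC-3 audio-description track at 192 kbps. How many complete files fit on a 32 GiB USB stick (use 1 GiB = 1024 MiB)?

5

170 min = 10200 s
Audio total: 224 + 192 = 416 kbps = 0.416 Mbps.
Total bitrate: 4.846 Mbps.
Per item: 4.846 Mbps × 10200 s = 49,429 Mb = 6,179 MB.
Capacity: 32 GiB = 274,878 Mb; 5.56 items → 5 complete.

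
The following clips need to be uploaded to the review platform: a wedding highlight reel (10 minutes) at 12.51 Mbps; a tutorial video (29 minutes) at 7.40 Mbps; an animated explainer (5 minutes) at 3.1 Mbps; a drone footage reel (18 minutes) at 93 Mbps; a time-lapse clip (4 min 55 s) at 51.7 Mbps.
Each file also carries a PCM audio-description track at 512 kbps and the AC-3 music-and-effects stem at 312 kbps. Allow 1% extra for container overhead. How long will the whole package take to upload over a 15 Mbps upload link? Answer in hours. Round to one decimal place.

2.6 hours

Audio total: 512 + 312 = 824 kbps = 0.824 Mbps.
wedding highlight reel: 13.334 Mbps × 600 s × 1.01 = 8080.4 Mb
tutorial video: 8.224 Mbps × 1740 s × 1.01 = 14452.9 Mb
animated explainer: 3.924 Mbps × 300 s × 1.01 = 1189.0 Mb
drone footage reel: 93.824 Mbps × 1080 s × 1.01 = 102343.2 Mb
time-lapse clip: 52.524 Mbps × 295 s × 1.01 = 15649.5 Mb
Total: 141715.0 Mb = 17714.4 MB.
At 15 Mbps: 141715.0 / 15 = 9448 s ≈ 2.62 hours.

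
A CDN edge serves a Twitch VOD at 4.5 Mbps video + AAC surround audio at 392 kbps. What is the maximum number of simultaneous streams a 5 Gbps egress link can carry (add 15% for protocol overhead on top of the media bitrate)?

888

Audio: 392 kbps = 0.392 Mbps.
Per-viewer media rate: 4.892 Mbps.
On the wire with 15% overhead: 5.626 Mbps.
5 Gbps = 5,000 Mbps; 5,000 / 5.626 = 888.76 → 888 viewers.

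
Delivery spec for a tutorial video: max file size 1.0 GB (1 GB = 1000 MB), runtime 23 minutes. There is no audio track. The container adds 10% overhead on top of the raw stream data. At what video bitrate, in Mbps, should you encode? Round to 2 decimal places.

Budget: 1.0 GB = 8000.0 Mb.
Stream payload after overhead: 8000.0 / 1.10 = 7272.7 Mb.
23 min = 1380 s
Total bitrate budget: 7272.7 Mb / 1380 s = 5.270 Mbps.

5.27 Mbps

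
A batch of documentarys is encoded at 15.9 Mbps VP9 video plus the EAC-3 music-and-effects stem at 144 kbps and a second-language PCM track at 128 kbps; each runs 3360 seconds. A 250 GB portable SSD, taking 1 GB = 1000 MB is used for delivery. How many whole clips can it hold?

36

Audio total: 144 + 128 = 272 kbps = 0.272 Mbps.
Total bitrate: 16.172 Mbps.
Per item: 16.172 Mbps × 3360 s = 54,338 Mb = 6,792 MB.
Capacity: 250 GB = 2,000,000 Mb; 36.81 items → 36 complete.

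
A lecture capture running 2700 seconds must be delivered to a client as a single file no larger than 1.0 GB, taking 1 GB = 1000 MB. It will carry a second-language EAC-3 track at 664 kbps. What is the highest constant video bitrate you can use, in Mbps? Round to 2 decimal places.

2.30 Mbps

Budget: 1.0 GB = 8000.0 Mb.
Total bitrate budget: 8000.0 Mb / 2700 s = 2.963 Mbps.
Audio: 664 kbps = 0.664 Mbps.
Video: 2.963 − 0.664 = 2.299 Mbps.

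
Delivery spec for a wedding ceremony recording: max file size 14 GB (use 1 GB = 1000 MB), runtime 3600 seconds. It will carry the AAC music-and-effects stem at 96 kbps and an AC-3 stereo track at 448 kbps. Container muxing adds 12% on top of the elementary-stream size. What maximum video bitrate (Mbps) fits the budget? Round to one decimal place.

27.2 Mbps

Budget: 14 GB = 112000.0 Mb.
Stream payload after overhead: 112000.0 / 1.12 = 100000.0 Mb.
Total bitrate budget: 100000.0 Mb / 3600 s = 27.778 Mbps.
Audio total: 96 + 448 = 544 kbps = 0.544 Mbps.
Video: 27.778 − 0.544 = 27.234 Mbps.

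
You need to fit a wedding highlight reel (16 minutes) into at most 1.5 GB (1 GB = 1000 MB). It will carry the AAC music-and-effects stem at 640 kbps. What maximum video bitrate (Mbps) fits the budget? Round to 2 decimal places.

Budget: 1.5 GB = 12000.0 Mb.
16 min = 960 s
Total bitrate budget: 12000.0 Mb / 960 s = 12.500 Mbps.
Audio: 640 kbps = 0.640 Mbps.
Video: 12.500 − 0.640 = 11.860 Mbps.

11.86 Mbps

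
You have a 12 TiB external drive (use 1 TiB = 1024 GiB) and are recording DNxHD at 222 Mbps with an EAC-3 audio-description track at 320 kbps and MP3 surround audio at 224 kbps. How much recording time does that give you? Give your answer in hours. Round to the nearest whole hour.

132 hours

Audio total: 320 + 224 = 544 kbps = 0.544 Mbps.
Total bitrate: 222 + 0.544 = 222.544 Mbps.
Capacity: 12 TiB = 105,553,116 Mb.
Recording time: 105,553,116 / 222.544 = 474,302 s ≈ 132 hours.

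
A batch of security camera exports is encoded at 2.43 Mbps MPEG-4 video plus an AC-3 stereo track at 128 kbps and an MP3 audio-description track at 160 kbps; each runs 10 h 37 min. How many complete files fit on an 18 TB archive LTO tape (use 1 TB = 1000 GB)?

1386

10 h 37 min = 637 min = 38220 s
Audio total: 128 + 160 = 288 kbps = 0.288 Mbps.
Total bitrate: 2.718 Mbps.
Per item: 2.718 Mbps × 38220 s = 103,882 Mb = 12,985 MB.
Capacity: 18 TB = 144,000,000 Mb; 1386.19 items → 1386 complete.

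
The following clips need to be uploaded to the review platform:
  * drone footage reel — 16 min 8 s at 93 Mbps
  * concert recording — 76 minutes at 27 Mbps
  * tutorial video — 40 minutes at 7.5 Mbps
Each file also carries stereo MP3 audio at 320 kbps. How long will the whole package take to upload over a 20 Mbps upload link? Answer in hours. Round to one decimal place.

Audio: 320 kbps = 0.320 Mbps.
drone footage reel: 93.320 Mbps × 968 s = 90333.8 Mb
concert recording: 27.320 Mbps × 4560 s = 124579.2 Mb
tutorial video: 7.820 Mbps × 2400 s = 18768.0 Mb
Total: 233681.0 Mb = 29210.1 MB.
At 20 Mbps: 233681.0 / 20 = 11684 s ≈ 3.25 hours.

3.2 hours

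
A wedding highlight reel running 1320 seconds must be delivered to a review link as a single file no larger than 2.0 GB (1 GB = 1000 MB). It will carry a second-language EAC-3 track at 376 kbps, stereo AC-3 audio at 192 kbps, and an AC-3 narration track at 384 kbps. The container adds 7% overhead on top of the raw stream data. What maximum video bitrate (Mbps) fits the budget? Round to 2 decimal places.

Budget: 2.0 GB = 16000.0 Mb.
Stream payload after overhead: 16000.0 / 1.07 = 14953.3 Mb.
Total bitrate budget: 14953.3 Mb / 1320 s = 11.328 Mbps.
Audio total: 376 + 192 + 384 = 952 kbps = 0.952 Mbps.
Video: 11.328 − 0.952 = 10.376 Mbps.

10.38 Mbps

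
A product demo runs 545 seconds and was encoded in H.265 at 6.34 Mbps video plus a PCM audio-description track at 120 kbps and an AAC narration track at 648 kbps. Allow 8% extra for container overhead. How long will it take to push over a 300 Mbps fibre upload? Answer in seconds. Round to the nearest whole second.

14 seconds

Audio total: 120 + 648 = 768 kbps = 0.768 Mbps.
Total bitrate: 7.108 Mbps.
File: 7.108 Mbps × 545 s = 3873.9 Mb.
With 8% container overhead: ×1.08. → 4183.8 Mb.
At 300 Mbps: 4183.8 / 300 = 13.9 s ≈ 13.9 seconds.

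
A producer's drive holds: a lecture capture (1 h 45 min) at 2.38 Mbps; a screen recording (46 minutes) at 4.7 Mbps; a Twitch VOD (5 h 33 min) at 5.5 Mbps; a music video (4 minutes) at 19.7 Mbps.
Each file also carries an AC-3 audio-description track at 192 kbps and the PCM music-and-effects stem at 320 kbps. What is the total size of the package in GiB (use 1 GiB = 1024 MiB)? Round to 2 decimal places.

Audio total: 192 + 320 = 512 kbps = 0.512 Mbps.
lecture capture: 2.892 Mbps × 6300 s = 18219.6 Mb
screen recording: 5.212 Mbps × 2760 s = 14385.1 Mb
Twitch VOD: 6.012 Mbps × 19980 s = 120119.8 Mb
music video: 20.212 Mbps × 240 s = 4850.9 Mb
Total: 157575.4 Mb = 19696.9 MB.
= 18.34 GiB.

18.34 GiB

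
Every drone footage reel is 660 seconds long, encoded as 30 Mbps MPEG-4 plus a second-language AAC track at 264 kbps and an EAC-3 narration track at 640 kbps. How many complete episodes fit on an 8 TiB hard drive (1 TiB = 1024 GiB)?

Audio total: 264 + 640 = 904 kbps = 0.904 Mbps.
Total bitrate: 30.904 Mbps.
Per item: 30.904 Mbps × 660 s = 20,397 Mb = 2,550 MB.
Capacity: 8 TiB = 70,368,744 Mb; 3450.02 items → 3450 complete.

3450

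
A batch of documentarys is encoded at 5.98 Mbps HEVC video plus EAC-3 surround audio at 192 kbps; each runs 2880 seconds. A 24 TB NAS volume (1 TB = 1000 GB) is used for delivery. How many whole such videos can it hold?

Audio: 192 kbps = 0.192 Mbps.
Total bitrate: 6.172 Mbps.
Per item: 6.172 Mbps × 2880 s = 17,775 Mb = 2,222 MB.
Capacity: 24 TB = 192,000,000 Mb; 10801.47 items → 10801 complete.

10801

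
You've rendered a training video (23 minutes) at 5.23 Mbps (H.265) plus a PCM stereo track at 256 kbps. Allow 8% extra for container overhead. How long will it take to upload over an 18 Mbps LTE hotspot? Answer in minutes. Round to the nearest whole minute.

23 min = 1380 s
Audio: 256 kbps = 0.256 Mbps.
Total bitrate: 5.486 Mbps.
File: 5.486 Mbps × 1380 s = 7570.7 Mb.
With 8% container overhead: ×1.08. → 8176.3 Mb.
At 18 Mbps: 8176.3 / 18 = 454.2 s ≈ 7.57 minutes.

8 minutes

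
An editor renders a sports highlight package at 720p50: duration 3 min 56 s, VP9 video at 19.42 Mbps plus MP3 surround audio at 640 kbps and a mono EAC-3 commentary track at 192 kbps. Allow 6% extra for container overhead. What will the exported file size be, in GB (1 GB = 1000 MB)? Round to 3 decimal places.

0.633 GB

3 min 56 s = 236 s
Audio total: 640 + 192 = 832 kbps = 0.832 Mbps.
Total bitrate: 19.42 + 0.832 = 20.252 Mbps.
Stream data: 20.252 Mbps × 236 s = 4779.5 Mb.
With 6% container overhead: ×1.06.
5,066 Mb ÷ 8 = 633.3 MB → 0.6333 GB.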